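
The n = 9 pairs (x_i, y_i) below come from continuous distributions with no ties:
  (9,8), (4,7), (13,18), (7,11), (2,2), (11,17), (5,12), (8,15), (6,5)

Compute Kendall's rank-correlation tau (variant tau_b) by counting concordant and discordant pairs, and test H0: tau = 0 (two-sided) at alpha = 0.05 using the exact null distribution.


Step 1: Enumerate the 36 unordered pairs (i,j) with i<j and classify each by sign(x_j-x_i) * sign(y_j-y_i).
  (1,2):dx=-5,dy=-1->C; (1,3):dx=+4,dy=+10->C; (1,4):dx=-2,dy=+3->D; (1,5):dx=-7,dy=-6->C
  (1,6):dx=+2,dy=+9->C; (1,7):dx=-4,dy=+4->D; (1,8):dx=-1,dy=+7->D; (1,9):dx=-3,dy=-3->C
  (2,3):dx=+9,dy=+11->C; (2,4):dx=+3,dy=+4->C; (2,5):dx=-2,dy=-5->C; (2,6):dx=+7,dy=+10->C
  (2,7):dx=+1,dy=+5->C; (2,8):dx=+4,dy=+8->C; (2,9):dx=+2,dy=-2->D; (3,4):dx=-6,dy=-7->C
  (3,5):dx=-11,dy=-16->C; (3,6):dx=-2,dy=-1->C; (3,7):dx=-8,dy=-6->C; (3,8):dx=-5,dy=-3->C
  (3,9):dx=-7,dy=-13->C; (4,5):dx=-5,dy=-9->C; (4,6):dx=+4,dy=+6->C; (4,7):dx=-2,dy=+1->D
  (4,8):dx=+1,dy=+4->C; (4,9):dx=-1,dy=-6->C; (5,6):dx=+9,dy=+15->C; (5,7):dx=+3,dy=+10->C
  (5,8):dx=+6,dy=+13->C; (5,9):dx=+4,dy=+3->C; (6,7):dx=-6,dy=-5->C; (6,8):dx=-3,dy=-2->C
  (6,9):dx=-5,dy=-12->C; (7,8):dx=+3,dy=+3->C; (7,9):dx=+1,dy=-7->D; (8,9):dx=-2,dy=-10->C
Step 2: C = 30, D = 6, total pairs = 36.
Step 3: tau = (C - D)/(n(n-1)/2) = (30 - 6)/36 = 0.666667.
Step 4: Exact two-sided p-value (enumerate n! = 362880 permutations of y under H0): p = 0.012665.
Step 5: alpha = 0.05. reject H0.

tau_b = 0.6667 (C=30, D=6), p = 0.012665, reject H0.


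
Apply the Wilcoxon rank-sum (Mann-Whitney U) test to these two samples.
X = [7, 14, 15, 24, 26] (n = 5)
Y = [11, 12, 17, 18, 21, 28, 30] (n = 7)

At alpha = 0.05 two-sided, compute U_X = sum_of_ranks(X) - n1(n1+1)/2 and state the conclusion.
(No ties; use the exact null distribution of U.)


Step 1: Combine and sort all 12 observations; assign midranks.
sorted (value, group): (7,X), (11,Y), (12,Y), (14,X), (15,X), (17,Y), (18,Y), (21,Y), (24,X), (26,X), (28,Y), (30,Y)
ranks: 7->1, 11->2, 12->3, 14->4, 15->5, 17->6, 18->7, 21->8, 24->9, 26->10, 28->11, 30->12
Step 2: Rank sum for X: R1 = 1 + 4 + 5 + 9 + 10 = 29.
Step 3: U_X = R1 - n1(n1+1)/2 = 29 - 5*6/2 = 29 - 15 = 14.
       U_Y = n1*n2 - U_X = 35 - 14 = 21.
Step 4: No ties, so the exact null distribution of U (based on enumerating the C(12,5) = 792 equally likely rank assignments) gives the two-sided p-value.
Step 5: p-value = 0.638889; compare to alpha = 0.05. fail to reject H0.

U_X = 14, p = 0.638889, fail to reject H0 at alpha = 0.05.


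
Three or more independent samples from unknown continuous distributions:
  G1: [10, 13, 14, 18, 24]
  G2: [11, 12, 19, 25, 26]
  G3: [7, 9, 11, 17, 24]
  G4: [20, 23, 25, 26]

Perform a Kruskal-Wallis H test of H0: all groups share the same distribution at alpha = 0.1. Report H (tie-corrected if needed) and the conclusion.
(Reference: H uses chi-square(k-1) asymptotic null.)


Step 1: Combine all N = 19 observations and assign midranks.
sorted (value, group, rank): (7,G3,1), (9,G3,2), (10,G1,3), (11,G2,4.5), (11,G3,4.5), (12,G2,6), (13,G1,7), (14,G1,8), (17,G3,9), (18,G1,10), (19,G2,11), (20,G4,12), (23,G4,13), (24,G1,14.5), (24,G3,14.5), (25,G2,16.5), (25,G4,16.5), (26,G2,18.5), (26,G4,18.5)
Step 2: Sum ranks within each group.
R_1 = 42.5 (n_1 = 5)
R_2 = 56.5 (n_2 = 5)
R_3 = 31 (n_3 = 5)
R_4 = 60 (n_4 = 4)
Step 3: H = 12/(N(N+1)) * sum(R_i^2/n_i) - 3(N+1)
     = 12/(19*20) * (42.5^2/5 + 56.5^2/5 + 31^2/5 + 60^2/4) - 3*20
     = 0.031579 * 2091.9 - 60
     = 6.060000.
Step 4: Ties present; correction factor C = 1 - 24/(19^3 - 19) = 0.996491. Corrected H = 6.060000 / 0.996491 = 6.081338.
Step 5: Under H0, H ~ chi^2(3); p-value = 0.107719.
Step 6: alpha = 0.1. fail to reject H0.

H = 6.0813, df = 3, p = 0.107719, fail to reject H0.


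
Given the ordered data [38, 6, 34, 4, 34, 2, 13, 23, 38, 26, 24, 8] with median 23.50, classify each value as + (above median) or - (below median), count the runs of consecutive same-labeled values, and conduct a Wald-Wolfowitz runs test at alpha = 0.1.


Step 1: Compute median = 23.50; label A = above, B = below.
Labels in order: ABABABBBAAAB  (n_A = 6, n_B = 6)
Step 2: Count runs R = 8.
Step 3: Under H0 (random ordering), E[R] = 2*n_A*n_B/(n_A+n_B) + 1 = 2*6*6/12 + 1 = 7.0000.
        Var[R] = 2*n_A*n_B*(2*n_A*n_B - n_A - n_B) / ((n_A+n_B)^2 * (n_A+n_B-1)) = 4320/1584 = 2.7273.
        SD[R] = 1.6514.
Step 4: Continuity-corrected z = (R - 0.5 - E[R]) / SD[R] = (8 - 0.5 - 7.0000) / 1.6514 = 0.3028.
Step 5: Two-sided p-value via normal approximation = 2*(1 - Phi(|z|)) = 0.762069.
Step 6: alpha = 0.1. fail to reject H0.

R = 8, z = 0.3028, p = 0.762069, fail to reject H0.


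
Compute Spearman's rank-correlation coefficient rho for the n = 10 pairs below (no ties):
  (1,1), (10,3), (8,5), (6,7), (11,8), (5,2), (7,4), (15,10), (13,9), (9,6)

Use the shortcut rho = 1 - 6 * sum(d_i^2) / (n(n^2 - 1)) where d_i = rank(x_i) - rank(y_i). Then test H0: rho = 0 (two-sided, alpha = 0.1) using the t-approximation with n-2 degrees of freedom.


Step 1: Rank x and y separately (midranks; no ties here).
rank(x): 1->1, 10->7, 8->5, 6->3, 11->8, 5->2, 7->4, 15->10, 13->9, 9->6
rank(y): 1->1, 3->3, 5->5, 7->7, 8->8, 2->2, 4->4, 10->10, 9->9, 6->6
Step 2: d_i = R_x(i) - R_y(i); compute d_i^2.
  (1-1)^2=0, (7-3)^2=16, (5-5)^2=0, (3-7)^2=16, (8-8)^2=0, (2-2)^2=0, (4-4)^2=0, (10-10)^2=0, (9-9)^2=0, (6-6)^2=0
sum(d^2) = 32.
Step 3: rho = 1 - 6*32 / (10*(10^2 - 1)) = 1 - 192/990 = 0.806061.
Step 4: Under H0, t = rho * sqrt((n-2)/(1-rho^2)) = 3.8522 ~ t(8).
Step 5: Two-sided p-value from the t-distribution with 8 df = 0.004862.
Step 6: alpha = 0.1. reject H0.

rho = 0.8061, p = 0.004862, reject H0 at alpha = 0.1.


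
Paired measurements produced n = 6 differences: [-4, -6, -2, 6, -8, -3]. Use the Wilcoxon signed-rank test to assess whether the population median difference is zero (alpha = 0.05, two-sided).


Step 1: Drop any zero differences (none here) and take |d_i|.
|d| = [4, 6, 2, 6, 8, 3]
Step 2: Midrank |d_i| (ties get averaged ranks).
ranks: |4|->3, |6|->4.5, |2|->1, |6|->4.5, |8|->6, |3|->2
Step 3: Attach original signs; sum ranks with positive sign and with negative sign.
W+ = 4.5 = 4.5
W- = 3 + 4.5 + 1 + 6 + 2 = 16.5
(Check: W+ + W- = 21 should equal n(n+1)/2 = 21.)
Step 4: Test statistic W = min(W+, W-) = 4.5.
Step 5: Ties in |d|, so use the tie-corrected normal approximation.
        E[W] = n(n+1)/4 = 6*7/4 = 10.5.
        Tie groups: |d|=6 (t=2); sum(t^3 - t) = 6.
        Var[W] = n(n+1)(2n+1)/24 - sum(t^3-t)/48 = 546/24 - 6/48 = 22.625.
        z = (W - E[W]) / sqrt(Var[W]) = (4.5 - 10.5) / 4.7566 = -1.2614.
        Two-sided p = 2*Phi(z) = 0.207160.
Step 6: alpha = 0.05. fail to reject H0.

W+ = 4.5, W- = 16.5, W = min = 4.5, p = 0.207160, fail to reject H0.


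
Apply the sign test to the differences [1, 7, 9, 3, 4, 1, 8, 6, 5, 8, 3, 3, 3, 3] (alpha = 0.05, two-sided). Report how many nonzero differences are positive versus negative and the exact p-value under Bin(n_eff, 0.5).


Step 1: Discard zero differences. Original n = 14; n_eff = number of nonzero differences = 14.
Nonzero differences (with sign): +1, +7, +9, +3, +4, +1, +8, +6, +5, +8, +3, +3, +3, +3
Step 2: Count signs: positive = 14, negative = 0.
Step 3: Under H0: P(positive) = 0.5, so the number of positives S ~ Bin(14, 0.5).
Step 4: Two-sided exact p-value = sum of Bin(14,0.5) probabilities at or below the observed probability = 0.000122.
Step 5: alpha = 0.05. reject H0.

n_eff = 14, pos = 14, neg = 0, p = 0.000122, reject H0.


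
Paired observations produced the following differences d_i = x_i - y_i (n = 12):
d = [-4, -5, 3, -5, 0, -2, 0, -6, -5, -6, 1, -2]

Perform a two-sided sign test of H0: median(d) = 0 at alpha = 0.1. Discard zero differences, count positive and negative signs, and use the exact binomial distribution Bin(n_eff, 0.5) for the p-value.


Step 1: Discard zero differences. Original n = 12; n_eff = number of nonzero differences = 10.
Nonzero differences (with sign): -4, -5, +3, -5, -2, -6, -5, -6, +1, -2
Step 2: Count signs: positive = 2, negative = 8.
Step 3: Under H0: P(positive) = 0.5, so the number of positives S ~ Bin(10, 0.5).
Step 4: Two-sided exact p-value = sum of Bin(10,0.5) probabilities at or below the observed probability = 0.109375.
Step 5: alpha = 0.1. fail to reject H0.

n_eff = 10, pos = 2, neg = 8, p = 0.109375, fail to reject H0.


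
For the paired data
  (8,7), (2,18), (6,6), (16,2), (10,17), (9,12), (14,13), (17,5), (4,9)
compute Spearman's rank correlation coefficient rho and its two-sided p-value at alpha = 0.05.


Step 1: Rank x and y separately (midranks; no ties here).
rank(x): 8->4, 2->1, 6->3, 16->8, 10->6, 9->5, 14->7, 17->9, 4->2
rank(y): 7->4, 18->9, 6->3, 2->1, 17->8, 12->6, 13->7, 5->2, 9->5
Step 2: d_i = R_x(i) - R_y(i); compute d_i^2.
  (4-4)^2=0, (1-9)^2=64, (3-3)^2=0, (8-1)^2=49, (6-8)^2=4, (5-6)^2=1, (7-7)^2=0, (9-2)^2=49, (2-5)^2=9
sum(d^2) = 176.
Step 3: rho = 1 - 6*176 / (9*(9^2 - 1)) = 1 - 1056/720 = -0.466667.
Step 4: Under H0, t = rho * sqrt((n-2)/(1-rho^2)) = -1.3960 ~ t(7).
Step 5: Two-sided p-value from the t-distribution with 7 df = 0.205386.
Step 6: alpha = 0.05. fail to reject H0.

rho = -0.4667, p = 0.205386, fail to reject H0 at alpha = 0.05.


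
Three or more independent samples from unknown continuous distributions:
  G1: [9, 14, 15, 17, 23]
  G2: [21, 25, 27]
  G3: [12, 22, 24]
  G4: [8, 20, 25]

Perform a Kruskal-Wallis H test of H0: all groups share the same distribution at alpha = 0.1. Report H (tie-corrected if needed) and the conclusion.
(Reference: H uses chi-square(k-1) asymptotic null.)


Step 1: Combine all N = 14 observations and assign midranks.
sorted (value, group, rank): (8,G4,1), (9,G1,2), (12,G3,3), (14,G1,4), (15,G1,5), (17,G1,6), (20,G4,7), (21,G2,8), (22,G3,9), (23,G1,10), (24,G3,11), (25,G2,12.5), (25,G4,12.5), (27,G2,14)
Step 2: Sum ranks within each group.
R_1 = 27 (n_1 = 5)
R_2 = 34.5 (n_2 = 3)
R_3 = 23 (n_3 = 3)
R_4 = 20.5 (n_4 = 3)
Step 3: H = 12/(N(N+1)) * sum(R_i^2/n_i) - 3(N+1)
     = 12/(14*15) * (27^2/5 + 34.5^2/3 + 23^2/3 + 20.5^2/3) - 3*15
     = 0.057143 * 858.967 - 45
     = 4.083810.
Step 4: Ties present; correction factor C = 1 - 6/(14^3 - 14) = 0.997802. Corrected H = 4.083810 / 0.997802 = 4.092805.
Step 5: Under H0, H ~ chi^2(3); p-value = 0.251616.
Step 6: alpha = 0.1. fail to reject H0.

H = 4.0928, df = 3, p = 0.251616, fail to reject H0.


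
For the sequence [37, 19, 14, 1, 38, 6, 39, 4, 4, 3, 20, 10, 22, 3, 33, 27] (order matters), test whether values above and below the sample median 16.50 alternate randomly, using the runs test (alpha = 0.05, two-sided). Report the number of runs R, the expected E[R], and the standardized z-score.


Step 1: Compute median = 16.50; label A = above, B = below.
Labels in order: AABBABABBBABABAA  (n_A = 8, n_B = 8)
Step 2: Count runs R = 11.
Step 3: Under H0 (random ordering), E[R] = 2*n_A*n_B/(n_A+n_B) + 1 = 2*8*8/16 + 1 = 9.0000.
        Var[R] = 2*n_A*n_B*(2*n_A*n_B - n_A - n_B) / ((n_A+n_B)^2 * (n_A+n_B-1)) = 14336/3840 = 3.7333.
        SD[R] = 1.9322.
Step 4: Continuity-corrected z = (R - 0.5 - E[R]) / SD[R] = (11 - 0.5 - 9.0000) / 1.9322 = 0.7763.
Step 5: Two-sided p-value via normal approximation = 2*(1 - Phi(|z|)) = 0.437558.
Step 6: alpha = 0.05. fail to reject H0.

R = 11, z = 0.7763, p = 0.437558, fail to reject H0.


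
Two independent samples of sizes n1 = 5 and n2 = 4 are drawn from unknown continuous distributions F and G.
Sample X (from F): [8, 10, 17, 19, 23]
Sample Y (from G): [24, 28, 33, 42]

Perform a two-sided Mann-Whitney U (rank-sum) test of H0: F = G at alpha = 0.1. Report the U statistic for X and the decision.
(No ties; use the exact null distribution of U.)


Step 1: Combine and sort all 9 observations; assign midranks.
sorted (value, group): (8,X), (10,X), (17,X), (19,X), (23,X), (24,Y), (28,Y), (33,Y), (42,Y)
ranks: 8->1, 10->2, 17->3, 19->4, 23->5, 24->6, 28->7, 33->8, 42->9
Step 2: Rank sum for X: R1 = 1 + 2 + 3 + 4 + 5 = 15.
Step 3: U_X = R1 - n1(n1+1)/2 = 15 - 5*6/2 = 15 - 15 = 0.
       U_Y = n1*n2 - U_X = 20 - 0 = 20.
Step 4: No ties, so the exact null distribution of U (based on enumerating the C(9,5) = 126 equally likely rank assignments) gives the two-sided p-value.
Step 5: p-value = 0.015873; compare to alpha = 0.1. reject H0.

U_X = 0, p = 0.015873, reject H0 at alpha = 0.1.


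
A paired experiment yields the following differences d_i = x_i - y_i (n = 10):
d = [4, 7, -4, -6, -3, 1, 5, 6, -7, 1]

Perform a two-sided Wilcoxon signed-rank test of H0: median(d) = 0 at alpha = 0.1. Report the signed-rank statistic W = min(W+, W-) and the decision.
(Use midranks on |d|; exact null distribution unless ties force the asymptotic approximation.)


Step 1: Drop any zero differences (none here) and take |d_i|.
|d| = [4, 7, 4, 6, 3, 1, 5, 6, 7, 1]
Step 2: Midrank |d_i| (ties get averaged ranks).
ranks: |4|->4.5, |7|->9.5, |4|->4.5, |6|->7.5, |3|->3, |1|->1.5, |5|->6, |6|->7.5, |7|->9.5, |1|->1.5
Step 3: Attach original signs; sum ranks with positive sign and with negative sign.
W+ = 4.5 + 9.5 + 1.5 + 6 + 7.5 + 1.5 = 30.5
W- = 4.5 + 7.5 + 3 + 9.5 = 24.5
(Check: W+ + W- = 55 should equal n(n+1)/2 = 55.)
Step 4: Test statistic W = min(W+, W-) = 24.5.
Step 5: Ties in |d|, so use the tie-corrected normal approximation.
        E[W] = n(n+1)/4 = 10*11/4 = 27.5.
        Tie groups: |d|=1 (t=2), |d|=4 (t=2), |d|=6 (t=2), |d|=7 (t=2); sum(t^3 - t) = 24.
        Var[W] = n(n+1)(2n+1)/24 - sum(t^3-t)/48 = 2310/24 - 24/48 = 95.75.
        z = (W - E[W]) / sqrt(Var[W]) = (24.5 - 27.5) / 9.7852 = -0.3066.
        Two-sided p = 2*Phi(z) = 0.759159.
Step 6: alpha = 0.1. fail to reject H0.

W+ = 30.5, W- = 24.5, W = min = 24.5, p = 0.759159, fail to reject H0.


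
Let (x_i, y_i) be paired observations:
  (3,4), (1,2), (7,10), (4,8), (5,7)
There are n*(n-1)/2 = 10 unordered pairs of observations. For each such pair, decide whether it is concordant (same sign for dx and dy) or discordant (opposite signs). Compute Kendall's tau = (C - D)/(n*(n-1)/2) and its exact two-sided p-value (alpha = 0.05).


Step 1: Enumerate the 10 unordered pairs (i,j) with i<j and classify each by sign(x_j-x_i) * sign(y_j-y_i).
  (1,2):dx=-2,dy=-2->C; (1,3):dx=+4,dy=+6->C; (1,4):dx=+1,dy=+4->C; (1,5):dx=+2,dy=+3->C
  (2,3):dx=+6,dy=+8->C; (2,4):dx=+3,dy=+6->C; (2,5):dx=+4,dy=+5->C; (3,4):dx=-3,dy=-2->C
  (3,5):dx=-2,dy=-3->C; (4,5):dx=+1,dy=-1->D
Step 2: C = 9, D = 1, total pairs = 10.
Step 3: tau = (C - D)/(n(n-1)/2) = (9 - 1)/10 = 0.800000.
Step 4: Exact two-sided p-value (enumerate n! = 120 permutations of y under H0): p = 0.083333.
Step 5: alpha = 0.05. fail to reject H0.

tau_b = 0.8000 (C=9, D=1), p = 0.083333, fail to reject H0.


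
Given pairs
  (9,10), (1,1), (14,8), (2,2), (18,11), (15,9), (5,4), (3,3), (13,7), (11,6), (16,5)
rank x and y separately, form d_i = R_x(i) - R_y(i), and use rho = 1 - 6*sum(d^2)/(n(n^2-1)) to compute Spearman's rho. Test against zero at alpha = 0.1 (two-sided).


Step 1: Rank x and y separately (midranks; no ties here).
rank(x): 9->5, 1->1, 14->8, 2->2, 18->11, 15->9, 5->4, 3->3, 13->7, 11->6, 16->10
rank(y): 10->10, 1->1, 8->8, 2->2, 11->11, 9->9, 4->4, 3->3, 7->7, 6->6, 5->5
Step 2: d_i = R_x(i) - R_y(i); compute d_i^2.
  (5-10)^2=25, (1-1)^2=0, (8-8)^2=0, (2-2)^2=0, (11-11)^2=0, (9-9)^2=0, (4-4)^2=0, (3-3)^2=0, (7-7)^2=0, (6-6)^2=0, (10-5)^2=25
sum(d^2) = 50.
Step 3: rho = 1 - 6*50 / (11*(11^2 - 1)) = 1 - 300/1320 = 0.772727.
Step 4: Under H0, t = rho * sqrt((n-2)/(1-rho^2)) = 3.6522 ~ t(9).
Step 5: Two-sided p-value from the t-distribution with 9 df = 0.005299.
Step 6: alpha = 0.1. reject H0.

rho = 0.7727, p = 0.005299, reject H0 at alpha = 0.1.


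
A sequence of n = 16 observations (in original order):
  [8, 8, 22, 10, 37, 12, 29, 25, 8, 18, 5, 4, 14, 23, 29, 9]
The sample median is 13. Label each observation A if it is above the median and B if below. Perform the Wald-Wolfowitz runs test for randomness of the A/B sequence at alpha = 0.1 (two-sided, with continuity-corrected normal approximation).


Step 1: Compute median = 13; label A = above, B = below.
Labels in order: BBABABAABABBAAAB  (n_A = 8, n_B = 8)
Step 2: Count runs R = 11.
Step 3: Under H0 (random ordering), E[R] = 2*n_A*n_B/(n_A+n_B) + 1 = 2*8*8/16 + 1 = 9.0000.
        Var[R] = 2*n_A*n_B*(2*n_A*n_B - n_A - n_B) / ((n_A+n_B)^2 * (n_A+n_B-1)) = 14336/3840 = 3.7333.
        SD[R] = 1.9322.
Step 4: Continuity-corrected z = (R - 0.5 - E[R]) / SD[R] = (11 - 0.5 - 9.0000) / 1.9322 = 0.7763.
Step 5: Two-sided p-value via normal approximation = 2*(1 - Phi(|z|)) = 0.437558.
Step 6: alpha = 0.1. fail to reject H0.

R = 11, z = 0.7763, p = 0.437558, fail to reject H0.


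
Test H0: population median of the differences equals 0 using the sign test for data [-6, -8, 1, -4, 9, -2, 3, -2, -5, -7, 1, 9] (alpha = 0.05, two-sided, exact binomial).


Step 1: Discard zero differences. Original n = 12; n_eff = number of nonzero differences = 12.
Nonzero differences (with sign): -6, -8, +1, -4, +9, -2, +3, -2, -5, -7, +1, +9
Step 2: Count signs: positive = 5, negative = 7.
Step 3: Under H0: P(positive) = 0.5, so the number of positives S ~ Bin(12, 0.5).
Step 4: Two-sided exact p-value = sum of Bin(12,0.5) probabilities at or below the observed probability = 0.774414.
Step 5: alpha = 0.05. fail to reject H0.

n_eff = 12, pos = 5, neg = 7, p = 0.774414, fail to reject H0.


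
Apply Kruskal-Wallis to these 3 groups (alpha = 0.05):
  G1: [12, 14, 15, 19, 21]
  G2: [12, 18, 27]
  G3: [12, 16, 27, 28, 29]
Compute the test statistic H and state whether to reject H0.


Step 1: Combine all N = 13 observations and assign midranks.
sorted (value, group, rank): (12,G1,2), (12,G2,2), (12,G3,2), (14,G1,4), (15,G1,5), (16,G3,6), (18,G2,7), (19,G1,8), (21,G1,9), (27,G2,10.5), (27,G3,10.5), (28,G3,12), (29,G3,13)
Step 2: Sum ranks within each group.
R_1 = 28 (n_1 = 5)
R_2 = 19.5 (n_2 = 3)
R_3 = 43.5 (n_3 = 5)
Step 3: H = 12/(N(N+1)) * sum(R_i^2/n_i) - 3(N+1)
     = 12/(13*14) * (28^2/5 + 19.5^2/3 + 43.5^2/5) - 3*14
     = 0.065934 * 662 - 42
     = 1.648352.
Step 4: Ties present; correction factor C = 1 - 30/(13^3 - 13) = 0.986264. Corrected H = 1.648352 / 0.986264 = 1.671309.
Step 5: Under H0, H ~ chi^2(2); p-value = 0.433591.
Step 6: alpha = 0.05. fail to reject H0.

H = 1.6713, df = 2, p = 0.433591, fail to reject H0.


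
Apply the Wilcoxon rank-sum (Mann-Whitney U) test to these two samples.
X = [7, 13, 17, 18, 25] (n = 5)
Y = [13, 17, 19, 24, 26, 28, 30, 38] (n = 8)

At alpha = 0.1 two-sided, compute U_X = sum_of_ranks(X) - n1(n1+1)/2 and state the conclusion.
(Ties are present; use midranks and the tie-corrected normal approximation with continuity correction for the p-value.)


Step 1: Combine and sort all 13 observations; assign midranks.
sorted (value, group): (7,X), (13,X), (13,Y), (17,X), (17,Y), (18,X), (19,Y), (24,Y), (25,X), (26,Y), (28,Y), (30,Y), (38,Y)
ranks: 7->1, 13->2.5, 13->2.5, 17->4.5, 17->4.5, 18->6, 19->7, 24->8, 25->9, 26->10, 28->11, 30->12, 38->13
Step 2: Rank sum for X: R1 = 1 + 2.5 + 4.5 + 6 + 9 = 23.
Step 3: U_X = R1 - n1(n1+1)/2 = 23 - 5*6/2 = 23 - 15 = 8.
       U_Y = n1*n2 - U_X = 40 - 8 = 32.
Step 4: Ties are present, so use the tie-corrected normal approximation (with continuity correction) for the p-value.
Step 5: p-value = 0.091397; compare to alpha = 0.1. reject H0.

U_X = 8, p = 0.091397, reject H0 at alpha = 0.1.


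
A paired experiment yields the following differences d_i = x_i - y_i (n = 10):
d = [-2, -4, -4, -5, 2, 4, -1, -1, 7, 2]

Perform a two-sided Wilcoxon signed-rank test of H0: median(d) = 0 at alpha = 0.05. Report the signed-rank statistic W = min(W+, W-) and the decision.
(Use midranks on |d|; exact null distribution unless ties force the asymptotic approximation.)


Step 1: Drop any zero differences (none here) and take |d_i|.
|d| = [2, 4, 4, 5, 2, 4, 1, 1, 7, 2]
Step 2: Midrank |d_i| (ties get averaged ranks).
ranks: |2|->4, |4|->7, |4|->7, |5|->9, |2|->4, |4|->7, |1|->1.5, |1|->1.5, |7|->10, |2|->4
Step 3: Attach original signs; sum ranks with positive sign and with negative sign.
W+ = 4 + 7 + 10 + 4 = 25
W- = 4 + 7 + 7 + 9 + 1.5 + 1.5 = 30
(Check: W+ + W- = 55 should equal n(n+1)/2 = 55.)
Step 4: Test statistic W = min(W+, W-) = 25.
Step 5: Ties in |d|, so use the tie-corrected normal approximation.
        E[W] = n(n+1)/4 = 10*11/4 = 27.5.
        Tie groups: |d|=1 (t=2), |d|=2 (t=3), |d|=4 (t=3); sum(t^3 - t) = 54.
        Var[W] = n(n+1)(2n+1)/24 - sum(t^3-t)/48 = 2310/24 - 54/48 = 95.125.
        z = (W - E[W]) / sqrt(Var[W]) = (25 - 27.5) / 9.7532 = -0.2563.
        Two-sided p = 2*Phi(z) = 0.797699.
Step 6: alpha = 0.05. fail to reject H0.

W+ = 25, W- = 30, W = min = 25, p = 0.797699, fail to reject H0.


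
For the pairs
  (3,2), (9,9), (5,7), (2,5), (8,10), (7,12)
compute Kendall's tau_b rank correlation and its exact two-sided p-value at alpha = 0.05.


Step 1: Enumerate the 15 unordered pairs (i,j) with i<j and classify each by sign(x_j-x_i) * sign(y_j-y_i).
  (1,2):dx=+6,dy=+7->C; (1,3):dx=+2,dy=+5->C; (1,4):dx=-1,dy=+3->D; (1,5):dx=+5,dy=+8->C
  (1,6):dx=+4,dy=+10->C; (2,3):dx=-4,dy=-2->C; (2,4):dx=-7,dy=-4->C; (2,5):dx=-1,dy=+1->D
  (2,6):dx=-2,dy=+3->D; (3,4):dx=-3,dy=-2->C; (3,5):dx=+3,dy=+3->C; (3,6):dx=+2,dy=+5->C
  (4,5):dx=+6,dy=+5->C; (4,6):dx=+5,dy=+7->C; (5,6):dx=-1,dy=+2->D
Step 2: C = 11, D = 4, total pairs = 15.
Step 3: tau = (C - D)/(n(n-1)/2) = (11 - 4)/15 = 0.466667.
Step 4: Exact two-sided p-value (enumerate n! = 720 permutations of y under H0): p = 0.272222.
Step 5: alpha = 0.05. fail to reject H0.

tau_b = 0.4667 (C=11, D=4), p = 0.272222, fail to reject H0.


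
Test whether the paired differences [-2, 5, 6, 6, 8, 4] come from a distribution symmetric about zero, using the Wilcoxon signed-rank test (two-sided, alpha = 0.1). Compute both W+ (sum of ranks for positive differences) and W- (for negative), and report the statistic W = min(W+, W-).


Step 1: Drop any zero differences (none here) and take |d_i|.
|d| = [2, 5, 6, 6, 8, 4]
Step 2: Midrank |d_i| (ties get averaged ranks).
ranks: |2|->1, |5|->3, |6|->4.5, |6|->4.5, |8|->6, |4|->2
Step 3: Attach original signs; sum ranks with positive sign and with negative sign.
W+ = 3 + 4.5 + 4.5 + 6 + 2 = 20
W- = 1 = 1
(Check: W+ + W- = 21 should equal n(n+1)/2 = 21.)
Step 4: Test statistic W = min(W+, W-) = 1.
Step 5: Ties in |d|, so use the tie-corrected normal approximation.
        E[W] = n(n+1)/4 = 6*7/4 = 10.5.
        Tie groups: |d|=6 (t=2); sum(t^3 - t) = 6.
        Var[W] = n(n+1)(2n+1)/24 - sum(t^3-t)/48 = 546/24 - 6/48 = 22.625.
        z = (W - E[W]) / sqrt(Var[W]) = (1 - 10.5) / 4.7566 = -1.9972.
        Two-sided p = 2*Phi(z) = 0.045800.
Step 6: alpha = 0.1. reject H0.

W+ = 20, W- = 1, W = min = 1, p = 0.045800, reject H0.


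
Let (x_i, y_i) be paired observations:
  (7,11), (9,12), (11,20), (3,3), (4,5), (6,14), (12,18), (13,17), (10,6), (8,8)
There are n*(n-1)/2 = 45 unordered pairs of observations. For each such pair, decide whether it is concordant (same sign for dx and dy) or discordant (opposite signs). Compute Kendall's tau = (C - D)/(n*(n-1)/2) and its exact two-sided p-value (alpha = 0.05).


Step 1: Enumerate the 45 unordered pairs (i,j) with i<j and classify each by sign(x_j-x_i) * sign(y_j-y_i).
  (1,2):dx=+2,dy=+1->C; (1,3):dx=+4,dy=+9->C; (1,4):dx=-4,dy=-8->C; (1,5):dx=-3,dy=-6->C
  (1,6):dx=-1,dy=+3->D; (1,7):dx=+5,dy=+7->C; (1,8):dx=+6,dy=+6->C; (1,9):dx=+3,dy=-5->D
  (1,10):dx=+1,dy=-3->D; (2,3):dx=+2,dy=+8->C; (2,4):dx=-6,dy=-9->C; (2,5):dx=-5,dy=-7->C
  (2,6):dx=-3,dy=+2->D; (2,7):dx=+3,dy=+6->C; (2,8):dx=+4,dy=+5->C; (2,9):dx=+1,dy=-6->D
  (2,10):dx=-1,dy=-4->C; (3,4):dx=-8,dy=-17->C; (3,5):dx=-7,dy=-15->C; (3,6):dx=-5,dy=-6->C
  (3,7):dx=+1,dy=-2->D; (3,8):dx=+2,dy=-3->D; (3,9):dx=-1,dy=-14->C; (3,10):dx=-3,dy=-12->C
  (4,5):dx=+1,dy=+2->C; (4,6):dx=+3,dy=+11->C; (4,7):dx=+9,dy=+15->C; (4,8):dx=+10,dy=+14->C
  (4,9):dx=+7,dy=+3->C; (4,10):dx=+5,dy=+5->C; (5,6):dx=+2,dy=+9->C; (5,7):dx=+8,dy=+13->C
  (5,8):dx=+9,dy=+12->C; (5,9):dx=+6,dy=+1->C; (5,10):dx=+4,dy=+3->C; (6,7):dx=+6,dy=+4->C
  (6,8):dx=+7,dy=+3->C; (6,9):dx=+4,dy=-8->D; (6,10):dx=+2,dy=-6->D; (7,8):dx=+1,dy=-1->D
  (7,9):dx=-2,dy=-12->C; (7,10):dx=-4,dy=-10->C; (8,9):dx=-3,dy=-11->C; (8,10):dx=-5,dy=-9->C
  (9,10):dx=-2,dy=+2->D
Step 2: C = 34, D = 11, total pairs = 45.
Step 3: tau = (C - D)/(n(n-1)/2) = (34 - 11)/45 = 0.511111.
Step 4: Exact two-sided p-value (enumerate n! = 3628800 permutations of y under H0): p = 0.046623.
Step 5: alpha = 0.05. reject H0.

tau_b = 0.5111 (C=34, D=11), p = 0.046623, reject H0.


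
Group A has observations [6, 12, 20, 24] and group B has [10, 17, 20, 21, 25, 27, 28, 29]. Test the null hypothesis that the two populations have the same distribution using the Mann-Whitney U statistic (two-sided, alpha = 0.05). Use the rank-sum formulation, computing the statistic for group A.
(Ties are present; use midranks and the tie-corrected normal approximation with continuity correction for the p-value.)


Step 1: Combine and sort all 12 observations; assign midranks.
sorted (value, group): (6,X), (10,Y), (12,X), (17,Y), (20,X), (20,Y), (21,Y), (24,X), (25,Y), (27,Y), (28,Y), (29,Y)
ranks: 6->1, 10->2, 12->3, 17->4, 20->5.5, 20->5.5, 21->7, 24->8, 25->9, 27->10, 28->11, 29->12
Step 2: Rank sum for X: R1 = 1 + 3 + 5.5 + 8 = 17.5.
Step 3: U_X = R1 - n1(n1+1)/2 = 17.5 - 4*5/2 = 17.5 - 10 = 7.5.
       U_Y = n1*n2 - U_X = 32 - 7.5 = 24.5.
Step 4: Ties are present, so use the tie-corrected normal approximation (with continuity correction) for the p-value.
Step 5: p-value = 0.173478; compare to alpha = 0.05. fail to reject H0.

U_X = 7.5, p = 0.173478, fail to reject H0 at alpha = 0.05.


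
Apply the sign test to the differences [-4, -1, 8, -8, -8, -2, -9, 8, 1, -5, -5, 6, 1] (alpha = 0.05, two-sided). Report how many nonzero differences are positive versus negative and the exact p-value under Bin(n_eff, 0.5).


Step 1: Discard zero differences. Original n = 13; n_eff = number of nonzero differences = 13.
Nonzero differences (with sign): -4, -1, +8, -8, -8, -2, -9, +8, +1, -5, -5, +6, +1
Step 2: Count signs: positive = 5, negative = 8.
Step 3: Under H0: P(positive) = 0.5, so the number of positives S ~ Bin(13, 0.5).
Step 4: Two-sided exact p-value = sum of Bin(13,0.5) probabilities at or below the observed probability = 0.581055.
Step 5: alpha = 0.05. fail to reject H0.

n_eff = 13, pos = 5, neg = 8, p = 0.581055, fail to reject H0.


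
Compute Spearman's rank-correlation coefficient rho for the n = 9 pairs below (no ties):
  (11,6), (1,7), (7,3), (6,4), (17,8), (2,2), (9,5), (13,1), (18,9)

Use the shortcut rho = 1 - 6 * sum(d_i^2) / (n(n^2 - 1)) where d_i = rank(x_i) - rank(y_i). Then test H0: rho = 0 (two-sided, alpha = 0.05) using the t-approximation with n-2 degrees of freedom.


Step 1: Rank x and y separately (midranks; no ties here).
rank(x): 11->6, 1->1, 7->4, 6->3, 17->8, 2->2, 9->5, 13->7, 18->9
rank(y): 6->6, 7->7, 3->3, 4->4, 8->8, 2->2, 5->5, 1->1, 9->9
Step 2: d_i = R_x(i) - R_y(i); compute d_i^2.
  (6-6)^2=0, (1-7)^2=36, (4-3)^2=1, (3-4)^2=1, (8-8)^2=0, (2-2)^2=0, (5-5)^2=0, (7-1)^2=36, (9-9)^2=0
sum(d^2) = 74.
Step 3: rho = 1 - 6*74 / (9*(9^2 - 1)) = 1 - 444/720 = 0.383333.
Step 4: Under H0, t = rho * sqrt((n-2)/(1-rho^2)) = 1.0981 ~ t(7).
Step 5: Two-sided p-value from the t-distribution with 7 df = 0.308495.
Step 6: alpha = 0.05. fail to reject H0.

rho = 0.3833, p = 0.308495, fail to reject H0 at alpha = 0.05.


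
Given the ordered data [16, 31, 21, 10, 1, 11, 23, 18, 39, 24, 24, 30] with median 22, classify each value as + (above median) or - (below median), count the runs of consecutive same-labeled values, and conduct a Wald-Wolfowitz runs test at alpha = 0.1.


Step 1: Compute median = 22; label A = above, B = below.
Labels in order: BABBBBABAAAA  (n_A = 6, n_B = 6)
Step 2: Count runs R = 6.
Step 3: Under H0 (random ordering), E[R] = 2*n_A*n_B/(n_A+n_B) + 1 = 2*6*6/12 + 1 = 7.0000.
        Var[R] = 2*n_A*n_B*(2*n_A*n_B - n_A - n_B) / ((n_A+n_B)^2 * (n_A+n_B-1)) = 4320/1584 = 2.7273.
        SD[R] = 1.6514.
Step 4: Continuity-corrected z = (R + 0.5 - E[R]) / SD[R] = (6 + 0.5 - 7.0000) / 1.6514 = -0.3028.
Step 5: Two-sided p-value via normal approximation = 2*(1 - Phi(|z|)) = 0.762069.
Step 6: alpha = 0.1. fail to reject H0.

R = 6, z = -0.3028, p = 0.762069, fail to reject H0.


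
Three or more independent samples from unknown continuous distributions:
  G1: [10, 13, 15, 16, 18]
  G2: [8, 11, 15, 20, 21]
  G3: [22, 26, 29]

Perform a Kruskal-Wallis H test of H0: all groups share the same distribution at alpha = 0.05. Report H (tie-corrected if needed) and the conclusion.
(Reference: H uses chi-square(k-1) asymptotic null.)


Step 1: Combine all N = 13 observations and assign midranks.
sorted (value, group, rank): (8,G2,1), (10,G1,2), (11,G2,3), (13,G1,4), (15,G1,5.5), (15,G2,5.5), (16,G1,7), (18,G1,8), (20,G2,9), (21,G2,10), (22,G3,11), (26,G3,12), (29,G3,13)
Step 2: Sum ranks within each group.
R_1 = 26.5 (n_1 = 5)
R_2 = 28.5 (n_2 = 5)
R_3 = 36 (n_3 = 3)
Step 3: H = 12/(N(N+1)) * sum(R_i^2/n_i) - 3(N+1)
     = 12/(13*14) * (26.5^2/5 + 28.5^2/5 + 36^2/3) - 3*14
     = 0.065934 * 734.9 - 42
     = 6.454945.
Step 4: Ties present; correction factor C = 1 - 6/(13^3 - 13) = 0.997253. Corrected H = 6.454945 / 0.997253 = 6.472727.
Step 5: Under H0, H ~ chi^2(2); p-value = 0.039307.
Step 6: alpha = 0.05. reject H0.

H = 6.4727, df = 2, p = 0.039307, reject H0.


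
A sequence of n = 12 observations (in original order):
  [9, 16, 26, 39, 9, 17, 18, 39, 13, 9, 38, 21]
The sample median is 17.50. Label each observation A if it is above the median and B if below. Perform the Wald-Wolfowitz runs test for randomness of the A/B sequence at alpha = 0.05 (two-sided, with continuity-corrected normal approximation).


Step 1: Compute median = 17.50; label A = above, B = below.
Labels in order: BBAABBAABBAA  (n_A = 6, n_B = 6)
Step 2: Count runs R = 6.
Step 3: Under H0 (random ordering), E[R] = 2*n_A*n_B/(n_A+n_B) + 1 = 2*6*6/12 + 1 = 7.0000.
        Var[R] = 2*n_A*n_B*(2*n_A*n_B - n_A - n_B) / ((n_A+n_B)^2 * (n_A+n_B-1)) = 4320/1584 = 2.7273.
        SD[R] = 1.6514.
Step 4: Continuity-corrected z = (R + 0.5 - E[R]) / SD[R] = (6 + 0.5 - 7.0000) / 1.6514 = -0.3028.
Step 5: Two-sided p-value via normal approximation = 2*(1 - Phi(|z|)) = 0.762069.
Step 6: alpha = 0.05. fail to reject H0.

R = 6, z = -0.3028, p = 0.762069, fail to reject H0.


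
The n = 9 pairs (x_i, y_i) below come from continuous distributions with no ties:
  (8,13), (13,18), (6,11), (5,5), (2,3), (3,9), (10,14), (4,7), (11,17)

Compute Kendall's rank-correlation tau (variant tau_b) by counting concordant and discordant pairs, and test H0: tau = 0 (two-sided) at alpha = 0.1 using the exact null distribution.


Step 1: Enumerate the 36 unordered pairs (i,j) with i<j and classify each by sign(x_j-x_i) * sign(y_j-y_i).
  (1,2):dx=+5,dy=+5->C; (1,3):dx=-2,dy=-2->C; (1,4):dx=-3,dy=-8->C; (1,5):dx=-6,dy=-10->C
  (1,6):dx=-5,dy=-4->C; (1,7):dx=+2,dy=+1->C; (1,8):dx=-4,dy=-6->C; (1,9):dx=+3,dy=+4->C
  (2,3):dx=-7,dy=-7->C; (2,4):dx=-8,dy=-13->C; (2,5):dx=-11,dy=-15->C; (2,6):dx=-10,dy=-9->C
  (2,7):dx=-3,dy=-4->C; (2,8):dx=-9,dy=-11->C; (2,9):dx=-2,dy=-1->C; (3,4):dx=-1,dy=-6->C
  (3,5):dx=-4,dy=-8->C; (3,6):dx=-3,dy=-2->C; (3,7):dx=+4,dy=+3->C; (3,8):dx=-2,dy=-4->C
  (3,9):dx=+5,dy=+6->C; (4,5):dx=-3,dy=-2->C; (4,6):dx=-2,dy=+4->D; (4,7):dx=+5,dy=+9->C
  (4,8):dx=-1,dy=+2->D; (4,9):dx=+6,dy=+12->C; (5,6):dx=+1,dy=+6->C; (5,7):dx=+8,dy=+11->C
  (5,8):dx=+2,dy=+4->C; (5,9):dx=+9,dy=+14->C; (6,7):dx=+7,dy=+5->C; (6,8):dx=+1,dy=-2->D
  (6,9):dx=+8,dy=+8->C; (7,8):dx=-6,dy=-7->C; (7,9):dx=+1,dy=+3->C; (8,9):dx=+7,dy=+10->C
Step 2: C = 33, D = 3, total pairs = 36.
Step 3: tau = (C - D)/(n(n-1)/2) = (33 - 3)/36 = 0.833333.
Step 4: Exact two-sided p-value (enumerate n! = 362880 permutations of y under H0): p = 0.000854.
Step 5: alpha = 0.1. reject H0.

tau_b = 0.8333 (C=33, D=3), p = 0.000854, reject H0.


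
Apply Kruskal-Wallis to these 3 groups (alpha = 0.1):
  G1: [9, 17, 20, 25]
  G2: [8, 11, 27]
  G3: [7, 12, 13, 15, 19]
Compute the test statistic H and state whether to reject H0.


Step 1: Combine all N = 12 observations and assign midranks.
sorted (value, group, rank): (7,G3,1), (8,G2,2), (9,G1,3), (11,G2,4), (12,G3,5), (13,G3,6), (15,G3,7), (17,G1,8), (19,G3,9), (20,G1,10), (25,G1,11), (27,G2,12)
Step 2: Sum ranks within each group.
R_1 = 32 (n_1 = 4)
R_2 = 18 (n_2 = 3)
R_3 = 28 (n_3 = 5)
Step 3: H = 12/(N(N+1)) * sum(R_i^2/n_i) - 3(N+1)
     = 12/(12*13) * (32^2/4 + 18^2/3 + 28^2/5) - 3*13
     = 0.076923 * 520.8 - 39
     = 1.061538.
Step 4: No ties, so H is used without correction.
Step 5: Under H0, H ~ chi^2(2); p-value = 0.588152.
Step 6: alpha = 0.1. fail to reject H0.

H = 1.0615, df = 2, p = 0.588152, fail to reject H0.


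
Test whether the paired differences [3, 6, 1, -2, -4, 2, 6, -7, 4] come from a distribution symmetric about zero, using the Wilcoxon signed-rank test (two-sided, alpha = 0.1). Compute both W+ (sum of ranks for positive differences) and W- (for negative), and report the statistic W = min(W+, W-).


Step 1: Drop any zero differences (none here) and take |d_i|.
|d| = [3, 6, 1, 2, 4, 2, 6, 7, 4]
Step 2: Midrank |d_i| (ties get averaged ranks).
ranks: |3|->4, |6|->7.5, |1|->1, |2|->2.5, |4|->5.5, |2|->2.5, |6|->7.5, |7|->9, |4|->5.5
Step 3: Attach original signs; sum ranks with positive sign and with negative sign.
W+ = 4 + 7.5 + 1 + 2.5 + 7.5 + 5.5 = 28
W- = 2.5 + 5.5 + 9 = 17
(Check: W+ + W- = 45 should equal n(n+1)/2 = 45.)
Step 4: Test statistic W = min(W+, W-) = 17.
Step 5: Ties in |d|, so use the tie-corrected normal approximation.
        E[W] = n(n+1)/4 = 9*10/4 = 22.5.
        Tie groups: |d|=2 (t=2), |d|=4 (t=2), |d|=6 (t=2); sum(t^3 - t) = 18.
        Var[W] = n(n+1)(2n+1)/24 - sum(t^3-t)/48 = 1710/24 - 18/48 = 70.875.
        z = (W - E[W]) / sqrt(Var[W]) = (17 - 22.5) / 8.4187 = -0.6533.
        Two-sided p = 2*Phi(z) = 0.513560.
Step 6: alpha = 0.1. fail to reject H0.

W+ = 28, W- = 17, W = min = 17, p = 0.513560, fail to reject H0.


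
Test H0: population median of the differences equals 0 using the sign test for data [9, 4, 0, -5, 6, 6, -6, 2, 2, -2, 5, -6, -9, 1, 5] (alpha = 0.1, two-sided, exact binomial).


Step 1: Discard zero differences. Original n = 15; n_eff = number of nonzero differences = 14.
Nonzero differences (with sign): +9, +4, -5, +6, +6, -6, +2, +2, -2, +5, -6, -9, +1, +5
Step 2: Count signs: positive = 9, negative = 5.
Step 3: Under H0: P(positive) = 0.5, so the number of positives S ~ Bin(14, 0.5).
Step 4: Two-sided exact p-value = sum of Bin(14,0.5) probabilities at or below the observed probability = 0.423950.
Step 5: alpha = 0.1. fail to reject H0.

n_eff = 14, pos = 9, neg = 5, p = 0.423950, fail to reject H0.


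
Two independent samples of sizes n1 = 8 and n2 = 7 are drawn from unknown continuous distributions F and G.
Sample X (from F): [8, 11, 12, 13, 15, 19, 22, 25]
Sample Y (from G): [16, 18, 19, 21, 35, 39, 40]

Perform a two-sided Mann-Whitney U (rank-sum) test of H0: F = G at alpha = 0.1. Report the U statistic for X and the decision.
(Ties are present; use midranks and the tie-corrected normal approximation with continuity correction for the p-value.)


Step 1: Combine and sort all 15 observations; assign midranks.
sorted (value, group): (8,X), (11,X), (12,X), (13,X), (15,X), (16,Y), (18,Y), (19,X), (19,Y), (21,Y), (22,X), (25,X), (35,Y), (39,Y), (40,Y)
ranks: 8->1, 11->2, 12->3, 13->4, 15->5, 16->6, 18->7, 19->8.5, 19->8.5, 21->10, 22->11, 25->12, 35->13, 39->14, 40->15
Step 2: Rank sum for X: R1 = 1 + 2 + 3 + 4 + 5 + 8.5 + 11 + 12 = 46.5.
Step 3: U_X = R1 - n1(n1+1)/2 = 46.5 - 8*9/2 = 46.5 - 36 = 10.5.
       U_Y = n1*n2 - U_X = 56 - 10.5 = 45.5.
Step 4: Ties are present, so use the tie-corrected normal approximation (with continuity correction) for the p-value.
Step 5: p-value = 0.048939; compare to alpha = 0.1. reject H0.

U_X = 10.5, p = 0.048939, reject H0 at alpha = 0.1.


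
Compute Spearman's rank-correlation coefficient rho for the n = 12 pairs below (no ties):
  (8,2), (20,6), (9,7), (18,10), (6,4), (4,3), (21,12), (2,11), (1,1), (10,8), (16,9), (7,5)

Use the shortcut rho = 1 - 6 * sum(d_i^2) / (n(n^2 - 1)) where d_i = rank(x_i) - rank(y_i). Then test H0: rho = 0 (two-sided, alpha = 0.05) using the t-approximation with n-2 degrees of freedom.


Step 1: Rank x and y separately (midranks; no ties here).
rank(x): 8->6, 20->11, 9->7, 18->10, 6->4, 4->3, 21->12, 2->2, 1->1, 10->8, 16->9, 7->5
rank(y): 2->2, 6->6, 7->7, 10->10, 4->4, 3->3, 12->12, 11->11, 1->1, 8->8, 9->9, 5->5
Step 2: d_i = R_x(i) - R_y(i); compute d_i^2.
  (6-2)^2=16, (11-6)^2=25, (7-7)^2=0, (10-10)^2=0, (4-4)^2=0, (3-3)^2=0, (12-12)^2=0, (2-11)^2=81, (1-1)^2=0, (8-8)^2=0, (9-9)^2=0, (5-5)^2=0
sum(d^2) = 122.
Step 3: rho = 1 - 6*122 / (12*(12^2 - 1)) = 1 - 732/1716 = 0.573427.
Step 4: Under H0, t = rho * sqrt((n-2)/(1-rho^2)) = 2.2134 ~ t(10).
Step 5: Two-sided p-value from the t-distribution with 10 df = 0.051266.
Step 6: alpha = 0.05. fail to reject H0.

rho = 0.5734, p = 0.051266, fail to reject H0 at alpha = 0.05.


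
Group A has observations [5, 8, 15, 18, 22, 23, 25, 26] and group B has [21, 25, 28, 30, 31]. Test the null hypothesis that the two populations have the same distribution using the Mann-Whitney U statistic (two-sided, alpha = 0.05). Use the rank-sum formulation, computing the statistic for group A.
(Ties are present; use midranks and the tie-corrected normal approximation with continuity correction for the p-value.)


Step 1: Combine and sort all 13 observations; assign midranks.
sorted (value, group): (5,X), (8,X), (15,X), (18,X), (21,Y), (22,X), (23,X), (25,X), (25,Y), (26,X), (28,Y), (30,Y), (31,Y)
ranks: 5->1, 8->2, 15->3, 18->4, 21->5, 22->6, 23->7, 25->8.5, 25->8.5, 26->10, 28->11, 30->12, 31->13
Step 2: Rank sum for X: R1 = 1 + 2 + 3 + 4 + 6 + 7 + 8.5 + 10 = 41.5.
Step 3: U_X = R1 - n1(n1+1)/2 = 41.5 - 8*9/2 = 41.5 - 36 = 5.5.
       U_Y = n1*n2 - U_X = 40 - 5.5 = 34.5.
Step 4: Ties are present, so use the tie-corrected normal approximation (with continuity correction) for the p-value.
Step 5: p-value = 0.040149; compare to alpha = 0.05. reject H0.

U_X = 5.5, p = 0.040149, reject H0 at alpha = 0.05.


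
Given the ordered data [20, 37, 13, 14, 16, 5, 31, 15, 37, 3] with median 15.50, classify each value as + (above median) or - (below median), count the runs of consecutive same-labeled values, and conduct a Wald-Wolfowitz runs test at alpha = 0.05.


Step 1: Compute median = 15.50; label A = above, B = below.
Labels in order: AABBABABAB  (n_A = 5, n_B = 5)
Step 2: Count runs R = 8.
Step 3: Under H0 (random ordering), E[R] = 2*n_A*n_B/(n_A+n_B) + 1 = 2*5*5/10 + 1 = 6.0000.
        Var[R] = 2*n_A*n_B*(2*n_A*n_B - n_A - n_B) / ((n_A+n_B)^2 * (n_A+n_B-1)) = 2000/900 = 2.2222.
        SD[R] = 1.4907.
Step 4: Continuity-corrected z = (R - 0.5 - E[R]) / SD[R] = (8 - 0.5 - 6.0000) / 1.4907 = 1.0062.
Step 5: Two-sided p-value via normal approximation = 2*(1 - Phi(|z|)) = 0.314305.
Step 6: alpha = 0.05. fail to reject H0.

R = 8, z = 1.0062, p = 0.314305, fail to reject H0.


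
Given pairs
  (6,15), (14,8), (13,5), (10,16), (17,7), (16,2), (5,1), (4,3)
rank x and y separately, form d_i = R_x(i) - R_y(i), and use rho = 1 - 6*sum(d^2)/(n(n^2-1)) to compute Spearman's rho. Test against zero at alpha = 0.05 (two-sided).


Step 1: Rank x and y separately (midranks; no ties here).
rank(x): 6->3, 14->6, 13->5, 10->4, 17->8, 16->7, 5->2, 4->1
rank(y): 15->7, 8->6, 5->4, 16->8, 7->5, 2->2, 1->1, 3->3
Step 2: d_i = R_x(i) - R_y(i); compute d_i^2.
  (3-7)^2=16, (6-6)^2=0, (5-4)^2=1, (4-8)^2=16, (8-5)^2=9, (7-2)^2=25, (2-1)^2=1, (1-3)^2=4
sum(d^2) = 72.
Step 3: rho = 1 - 6*72 / (8*(8^2 - 1)) = 1 - 432/504 = 0.142857.
Step 4: Under H0, t = rho * sqrt((n-2)/(1-rho^2)) = 0.3536 ~ t(6).
Step 5: Two-sided p-value from the t-distribution with 6 df = 0.735765.
Step 6: alpha = 0.05. fail to reject H0.

rho = 0.1429, p = 0.735765, fail to reject H0 at alpha = 0.05.


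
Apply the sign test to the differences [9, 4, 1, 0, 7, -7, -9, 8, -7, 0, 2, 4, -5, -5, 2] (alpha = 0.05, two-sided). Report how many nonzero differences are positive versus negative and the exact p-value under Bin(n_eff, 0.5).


Step 1: Discard zero differences. Original n = 15; n_eff = number of nonzero differences = 13.
Nonzero differences (with sign): +9, +4, +1, +7, -7, -9, +8, -7, +2, +4, -5, -5, +2
Step 2: Count signs: positive = 8, negative = 5.
Step 3: Under H0: P(positive) = 0.5, so the number of positives S ~ Bin(13, 0.5).
Step 4: Two-sided exact p-value = sum of Bin(13,0.5) probabilities at or below the observed probability = 0.581055.
Step 5: alpha = 0.05. fail to reject H0.

n_eff = 13, pos = 8, neg = 5, p = 0.581055, fail to reject H0.
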